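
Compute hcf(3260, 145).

Euclid: 3260 = 22·145 + 70; 145 = 2·70 + 5; 70 = 14·5 + 0. Last nonzero remainder: 5.

5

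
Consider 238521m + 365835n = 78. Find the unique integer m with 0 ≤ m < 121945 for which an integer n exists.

Euclid: 365835 = 1·238521 + 127314; 238521 = 1·127314 + 111207; 127314 = 1·111207 + 16107; 111207 = 6·16107 + 14565; 16107 = 1·14565 + 1542; 14565 = 9·1542 + 687; 1542 = 2·687 + 168; 687 = 4·168 + 15; 168 = 11·15 + 3; 15 = 5·3 + 0 → gcd = 3; 78 = 3·26.
Back-substitution yields 238521·(-23962) + 365835·(15623) = 3, so one solution is m = -23962·26 = -623012, n = 15623·26 = 406198.
Solutions in m differ by 365835/3 = 121945; the one in [0, 121945) is -623012 mod 121945 = 108658.

108658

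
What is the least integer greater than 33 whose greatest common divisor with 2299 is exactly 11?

2299 = 11·209. Any k with gcd(k, 2299) = 11 is a multiple of 11, say 11s, with s coprime to 209.
Need s > 33/11, so s ≥ 4. First s ≥ 4 with gcd(s, 209) = 1 is s = 4. Thus k = 11·4 = 44.

44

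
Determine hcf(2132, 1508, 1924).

2132 = 2² · 13 · 41; 1508 = 2² · 13 · 29; 1924 = 2² · 13 · 37
gcd takes min exponent of each prime: 2² · 13 = 52

52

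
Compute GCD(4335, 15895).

1445

Euclid: 15895 = 3·4335 + 2890; 4335 = 1·2890 + 1445; 2890 = 2·1445 + 0. Last nonzero remainder: 1445.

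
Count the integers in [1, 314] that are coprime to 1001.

Prime factors of 1001: 7, 11, 13. Count integers ≤ 314 divisible by none of them.
By inclusion–exclusion: 314 − ⌊314/7⌋ − ⌊314/11⌋ − ⌊314/13⌋ + ⌊314/77⌋ + ⌊314/91⌋ + ⌊314/143⌋ − ⌊314/1001⌋ = 227.

227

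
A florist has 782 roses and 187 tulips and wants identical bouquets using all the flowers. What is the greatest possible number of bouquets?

782 = 2 · 17 · 23
187 = 11 · 17
Common: 17 = 17

17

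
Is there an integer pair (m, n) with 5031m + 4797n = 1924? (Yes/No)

No

gcd(5031, 4797): 5031 = 1·4797 + 234; 4797 = 20·234 + 117; 234 = 2·117 + 0 → 117
117 does not divide 1924, so a solution does not exist.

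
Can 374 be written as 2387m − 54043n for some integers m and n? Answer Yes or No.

Yes

gcd(2387, 54043): 54043 = 22·2387 + 1529; 2387 = 1·1529 + 858; 1529 = 1·858 + 671; 858 = 1·671 + 187; 671 = 3·187 + 110; 187 = 1·110 + 77; 110 = 1·77 + 33; 77 = 2·33 + 11; 33 = 3·11 + 0 → 11
11 divides 374, so a solution exists.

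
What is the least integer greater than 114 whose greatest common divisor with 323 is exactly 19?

133

Multiples of 19 above 114: 19·7, 19·8, … . Need the cofactor coprime to 323/19 = 17.
Checking s = 7, 8, … the first with gcd(s, 17) = 1 is s = 7, giving 133.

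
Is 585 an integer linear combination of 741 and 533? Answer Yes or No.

gcd(741, 533): 741 = 1·533 + 208; 533 = 2·208 + 117; 208 = 1·117 + 91; 117 = 1·91 + 26; 91 = 3·26 + 13; 26 = 2·13 + 0 → 13
13 divides 585, so a solution exists.

Yes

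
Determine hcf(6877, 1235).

13

6877 = 13 · 23²
1235 = 5 · 13 · 19
Common: 13 = 13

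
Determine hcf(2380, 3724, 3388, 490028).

28

gcd(2380, 3724): 3724 = 1·2380 + 1344; 2380 = 1·1344 + 1036; 1344 = 1·1036 + 308; 1036 = 3·308 + 112; 308 = 2·112 + 84; 112 = 1·84 + 28; 84 = 3·28 + 0 → 28
gcd(28, 3388): 3388 = 121·28 + 0 → 28
gcd(28, 490028): 490028 = 17501·28 + 0 → 28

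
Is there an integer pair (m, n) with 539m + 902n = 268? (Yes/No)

By Bézout, 539m + 902n = 268 has integer solutions iff gcd(539, 902) | 268.
Euclid: 902 = 1·539 + 363; 539 = 1·363 + 176; 363 = 2·176 + 11; 176 = 16·11 + 0. gcd = 11; 268 mod 11 = 4. No.

No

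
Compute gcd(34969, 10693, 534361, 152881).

gcd(34969, 10693): 34969 = 3·10693 + 2890; 10693 = 3·2890 + 2023; 2890 = 1·2023 + 867; 2023 = 2·867 + 289; 867 = 3·289 + 0 → 289
gcd(289, 534361): 534361 = 1849·289 + 0 → 289
gcd(289, 152881): 152881 = 529·289 + 0 → 289

289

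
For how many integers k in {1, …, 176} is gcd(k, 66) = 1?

66 = 2·3·11. Inclusion–exclusion on these primes:
176 − ⌊176/2⌋ − ⌊176/3⌋ − ⌊176/11⌋ + ⌊176/6⌋ + ⌊176/22⌋ + ⌊176/33⌋ − ⌊176/66⌋ = 54

54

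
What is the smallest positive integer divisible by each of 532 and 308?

gcd first: 532 = 1·308 + 224; 308 = 1·224 + 84; 224 = 2·84 + 56; 84 = 1·56 + 28; 56 = 2·28 + 0 → gcd = 28
lcm = 532·308/gcd = 163856/28 = 5852

5852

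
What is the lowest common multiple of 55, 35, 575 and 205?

1815275

lcm(55, 35) = 55·35/gcd = 1925/5 = 385
lcm(385, 575) = 385·575/gcd = 221375/5 = 44275
lcm(44275, 205) = 44275·205/gcd = 9076375/5 = 1815275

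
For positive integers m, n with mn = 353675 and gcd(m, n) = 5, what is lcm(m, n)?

70735

For any two positive integers, gcd × lcm equals their product. Hence lcm = 353675 / 5 = 70735.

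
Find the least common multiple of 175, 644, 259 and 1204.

25615100

lcm(175, 644) = 175·644/gcd = 112700/7 = 16100
lcm(16100, 259) = 16100·259/gcd = 4169900/7 = 595700
lcm(595700, 1204) = 595700·1204/gcd = 717222800/28 = 25615100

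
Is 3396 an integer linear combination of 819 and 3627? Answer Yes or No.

gcd(819, 3627): 3627 = 4·819 + 351; 819 = 2·351 + 117; 351 = 3·117 + 0 → 117
117 does not divide 3396, so a solution does not exist.

No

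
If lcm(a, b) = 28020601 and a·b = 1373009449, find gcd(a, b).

gcd·lcm = product, so gcd = 1373009449/28020601 = 49.

49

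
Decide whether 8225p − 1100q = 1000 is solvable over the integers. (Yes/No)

Yes

gcd(8225, 1100): 8225 = 7·1100 + 525; 1100 = 2·525 + 50; 525 = 10·50 + 25; 50 = 2·25 + 0 → 25
25 divides 1000, so a solution exists.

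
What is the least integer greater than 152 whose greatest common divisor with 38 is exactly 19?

171

38 = 19·2. Any x with gcd(x, 38) = 19 is a multiple of 19, say 19s, with s coprime to 2.
Need s > 152/19, so s ≥ 9. First s ≥ 9 with gcd(s, 2) = 1 is s = 9. Thus x = 19·9 = 171.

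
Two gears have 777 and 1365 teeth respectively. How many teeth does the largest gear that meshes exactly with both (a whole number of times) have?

777 = 3 · 7 · 37
1365 = 3 · 5 · 7 · 13
Common: 3 · 7 = 21

21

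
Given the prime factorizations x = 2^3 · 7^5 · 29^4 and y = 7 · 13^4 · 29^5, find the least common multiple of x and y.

78766869593450584

max exponent per prime: 2^3 · 7^5 · 13^4 · 29^5 = 78766869593450584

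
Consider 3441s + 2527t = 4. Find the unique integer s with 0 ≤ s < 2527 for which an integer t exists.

Euclid: 3441 = 1·2527 + 914; 2527 = 2·914 + 699; 914 = 1·699 + 215; 699 = 3·215 + 54; 215 = 3·54 + 53; 54 = 1·53 + 1; 53 = 53·1 + 0 → gcd = 1; 4 = 1·4.
Back-substitution yields 3441·(-47) + 2527·(64) = 1, so one solution is s = -47·4 = -188, t = 64·4 = 256.
Solutions in s differ by 2527/1 = 2527; the one in [0, 2527) is -188 mod 2527 = 2339.

2339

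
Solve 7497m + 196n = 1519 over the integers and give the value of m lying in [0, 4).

3

Euclid: 7497 = 38·196 + 49; 196 = 4·49 + 0 → gcd = 49; 1519 = 49·31.
Back-substitution yields 7497·(1) + 196·(-38) = 49, so one solution is m = 1·31 = 31, n = -38·31 = -1178.
Solutions in m differ by 196/49 = 4; the one in [0, 4) is 31 mod 4 = 3.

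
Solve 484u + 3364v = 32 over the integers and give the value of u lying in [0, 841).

570

Euclid: 3364 = 6·484 + 460; 484 = 1·460 + 24; 460 = 19·24 + 4; 24 = 6·4 + 0 → gcd = 4; 32 = 4·8.
Back-substitution yields 484·(-139) + 3364·(20) = 4, so one solution is u = -139·8 = -1112, v = 20·8 = 160.
Solutions in u differ by 3364/4 = 841; the one in [0, 841) is -1112 mod 841 = 570.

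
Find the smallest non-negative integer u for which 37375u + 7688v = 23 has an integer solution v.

gcd(37375, 7688) = 1 (Euclid: 37375 = 4·7688 + 6623; 7688 = 1·6623 + 1065; 6623 = 6·1065 + 233; 1065 = 4·233 + 133; 233 = 1·133 + 100; 133 = 1·100 + 33; 100 = 3·33 + 1; 33 = 33·1 + 0), and 1 | 23.
Extended Euclid: 37375·(231) + 7688·(-1123) = 1. Scale by 23: u₀ = 5313.
General solution u = u₀ + 7688t; reducing mod 7688 gives u = 5313 (and v = -25829).

5313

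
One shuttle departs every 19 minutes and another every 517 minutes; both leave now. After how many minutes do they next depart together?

gcd first: 517 = 27·19 + 4; 19 = 4·4 + 3; 4 = 1·3 + 1; 3 = 3·1 + 0 → gcd = 1
lcm = 19·517/gcd = 9823/1 = 9823

9823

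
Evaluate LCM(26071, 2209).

gcd first: 26071 = 11·2209 + 1772; 2209 = 1·1772 + 437; 1772 = 4·437 + 24; 437 = 18·24 + 5; 24 = 4·5 + 4; 5 = 1·4 + 1; 4 = 4·1 + 0 → gcd = 1
lcm = 26071·2209/gcd = 57590839/1 = 57590839

57590839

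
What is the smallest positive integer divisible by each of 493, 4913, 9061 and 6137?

lcm(493, 4913) = 493·4913/gcd = 2422109/17 = 142477
lcm(142477, 9061) = 142477·9061/gcd = 1290984097/17 = 75940241
lcm(75940241, 6137) = 75940241·6137/gcd = 466045259017/17 = 27414427001

27414427001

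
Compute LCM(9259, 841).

7786819

9259 = 47 · 197; 841 = 29²
max exponents: 29² · 47 · 197 = 7786819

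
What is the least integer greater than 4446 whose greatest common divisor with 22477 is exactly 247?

4693

22477 = 247·91. Any t with gcd(t, 22477) = 247 is a multiple of 247, say 247s, with s coprime to 91.
Need s > 4446/247, so s ≥ 19. First s ≥ 19 with gcd(s, 91) = 1 is s = 19. Thus t = 247·19 = 4693.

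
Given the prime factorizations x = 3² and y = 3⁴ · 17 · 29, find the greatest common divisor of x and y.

9

min exponent per shared prime: 3² = 9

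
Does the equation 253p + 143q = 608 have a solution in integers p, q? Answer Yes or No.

By Bézout, 253p + 143q = 608 has integer solutions iff gcd(253, 143) | 608.
Euclid: 253 = 1·143 + 110; 143 = 1·110 + 33; 110 = 3·33 + 11; 33 = 3·11 + 0. gcd = 11; 608 mod 11 = 3. No.

No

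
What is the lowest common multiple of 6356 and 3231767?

2934444436

6356 = 2² · 7 · 227; 3231767 = 7 · 11 · 19 · 47²
max exponents: 2² · 7 · 11 · 19 · 47² · 227 = 2934444436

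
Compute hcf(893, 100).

1

Euclid: 893 = 8·100 + 93; 100 = 1·93 + 7; 93 = 13·7 + 2; 7 = 3·2 + 1; 2 = 2·1 + 0. Last nonzero remainder: 1.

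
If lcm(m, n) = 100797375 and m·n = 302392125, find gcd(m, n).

3

From gcd × lcm = mn: gcd = 302392125 / 100797375 = 3.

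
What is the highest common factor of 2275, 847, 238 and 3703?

7

2275 = 5² · 7 · 13; 847 = 7 · 11²; 238 = 2 · 7 · 17; 3703 = 7 · 23²
gcd takes min exponent of each prime: 7 = 7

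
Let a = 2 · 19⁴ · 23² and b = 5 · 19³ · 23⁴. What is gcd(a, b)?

3628411

min exponent per shared prime: 19³ · 23² = 3628411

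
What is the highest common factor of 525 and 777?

21

Euclid: 777 = 1·525 + 252; 525 = 2·252 + 21; 252 = 12·21 + 0. Last nonzero remainder: 21.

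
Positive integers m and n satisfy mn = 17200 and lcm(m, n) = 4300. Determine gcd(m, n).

4

From gcd × lcm = mn: gcd = 17200 / 4300 = 4.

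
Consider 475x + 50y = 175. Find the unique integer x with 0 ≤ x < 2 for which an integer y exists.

1

Reduce mod 50: 475x ≡ 175 (mod 50). With g = gcd(475, 50) = 25 dividing 175, divide through: 19x ≡ 7 (mod 2).
Since gcd(19, 2) = 1, x ≡ 7·(19)⁻¹ ≡ 1 (mod 2). Smallest non-negative: 1.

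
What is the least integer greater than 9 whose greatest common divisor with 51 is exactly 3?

12

51 = 3·17. Any a with gcd(a, 51) = 3 is a multiple of 3, say 3s, with s coprime to 17.
Need s > 9/3, so s ≥ 4. First s ≥ 4 with gcd(s, 17) = 1 is s = 4. Thus a = 3·4 = 12.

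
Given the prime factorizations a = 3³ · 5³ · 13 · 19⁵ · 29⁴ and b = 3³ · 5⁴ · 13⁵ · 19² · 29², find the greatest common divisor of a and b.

min exponent per shared prime: 3³ · 5³ · 13 · 19² · 29² = 13320493875

13320493875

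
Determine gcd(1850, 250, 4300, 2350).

50

gcd(1850, 250): 1850 = 7·250 + 100; 250 = 2·100 + 50; 100 = 2·50 + 0 → 50
gcd(50, 4300): 4300 = 86·50 + 0 → 50
gcd(50, 2350): 2350 = 47·50 + 0 → 50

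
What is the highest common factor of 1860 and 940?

20

Euclid: 1860 = 1·940 + 920; 940 = 1·920 + 20; 920 = 46·20 + 0. Last nonzero remainder: 20.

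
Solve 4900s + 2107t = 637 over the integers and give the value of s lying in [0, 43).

4

Reduce mod 2107: 4900s ≡ 637 (mod 2107). With g = gcd(4900, 2107) = 49 dividing 637, divide through: 100s ≡ 13 (mod 43).
Since gcd(100, 43) = 1, s ≡ 13·(100)⁻¹ ≡ 4 (mod 43). Smallest non-negative: 4.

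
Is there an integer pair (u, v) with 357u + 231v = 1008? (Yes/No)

By Bézout, 357u + 231v = 1008 has integer solutions iff gcd(357, 231) | 1008.
Euclid: 357 = 1·231 + 126; 231 = 1·126 + 105; 126 = 1·105 + 21; 105 = 5·21 + 0. gcd = 21; 1008 mod 21 = 0. Yes.

Yes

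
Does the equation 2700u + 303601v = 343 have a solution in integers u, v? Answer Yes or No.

By Bézout, 2700u + 303601v = 343 has integer solutions iff gcd(2700, 303601) | 343.
Euclid: 303601 = 112·2700 + 1201; 2700 = 2·1201 + 298; 1201 = 4·298 + 9; 298 = 33·9 + 1; 9 = 9·1 + 0. gcd = 1; 343 mod 1 = 0. Yes.

Yes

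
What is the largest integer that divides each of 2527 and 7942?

361

2527 = 7 · 19²
7942 = 2 · 11 · 19²
Common: 19² = 361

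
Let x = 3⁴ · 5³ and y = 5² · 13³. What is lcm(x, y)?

max exponent per prime: 3⁴ · 5³ · 13³ = 22244625

22244625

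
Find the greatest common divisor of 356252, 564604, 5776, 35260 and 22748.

gcd(356252, 564604): 564604 = 1·356252 + 208352; 356252 = 1·208352 + 147900; 208352 = 1·147900 + 60452; 147900 = 2·60452 + 26996; 60452 = 2·26996 + 6460; 26996 = 4·6460 + 1156; 6460 = 5·1156 + 680; 1156 = 1·680 + 476; 680 = 1·476 + 204; 476 = 2·204 + 68; 204 = 3·68 + 0 → 68
gcd(68, 5776): 5776 = 84·68 + 64; 68 = 1·64 + 4; 64 = 16·4 + 0 → 4
gcd(4, 35260): 35260 = 8815·4 + 0 → 4
gcd(4, 22748): 22748 = 5687·4 + 0 → 4

4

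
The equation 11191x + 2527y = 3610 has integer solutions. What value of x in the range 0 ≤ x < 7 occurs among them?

gcd(11191, 2527) = 361 (Euclid: 11191 = 4·2527 + 1083; 2527 = 2·1083 + 361; 1083 = 3·361 + 0), and 361 | 3610.
Extended Euclid: 11191·(-2) + 2527·(9) = 361. Scale by 10: x₀ = -20.
General solution x = x₀ + 7t; reducing mod 7 gives x = 1 (and y = -3).

1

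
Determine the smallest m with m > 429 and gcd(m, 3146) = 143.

Multiples of 143 above 429: 143·4, 143·5, … . Need the cofactor coprime to 3146/143 = 22.
Checking s = 4, 5, … the first with gcd(s, 22) = 1 is s = 5, giving 715.

715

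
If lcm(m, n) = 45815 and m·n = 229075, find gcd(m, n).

From gcd × lcm = mn: gcd = 229075 / 45815 = 5.

5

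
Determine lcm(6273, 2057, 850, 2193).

1631920950

6273 = 3² · 17 · 41; 2057 = 11² · 17; 850 = 2 · 5² · 17; 2193 = 3 · 17 · 43
lcm takes max exponent of each prime: 2 · 3² · 5² · 11² · 17 · 41 · 43 = 1631920950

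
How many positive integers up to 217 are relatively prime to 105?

Prime factors of 105: 3, 5, 7. Count integers ≤ 217 divisible by none of them.
By inclusion–exclusion: 217 − ⌊217/3⌋ − ⌊217/5⌋ − ⌊217/7⌋ + ⌊217/15⌋ + ⌊217/21⌋ + ⌊217/35⌋ − ⌊217/105⌋ = 99.

99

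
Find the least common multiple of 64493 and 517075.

gcd first: 517075 = 8·64493 + 1131; 64493 = 57·1131 + 26; 1131 = 43·26 + 13; 26 = 2·13 + 0 → gcd = 13
lcm = 64493·517075/gcd = 33347717975/13 = 2565209075

2565209075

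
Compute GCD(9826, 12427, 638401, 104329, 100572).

289

gcd(9826, 12427): 12427 = 1·9826 + 2601; 9826 = 3·2601 + 2023; 2601 = 1·2023 + 578; 2023 = 3·578 + 289; 578 = 2·289 + 0 → 289
gcd(289, 638401): 638401 = 2209·289 + 0 → 289
gcd(289, 104329): 104329 = 361·289 + 0 → 289
gcd(289, 100572): 100572 = 348·289 + 0 → 289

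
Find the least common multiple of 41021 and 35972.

86800436

gcd first: 41021 = 1·35972 + 5049; 35972 = 7·5049 + 629; 5049 = 8·629 + 17; 629 = 37·17 + 0 → gcd = 17
lcm = 41021·35972/gcd = 1475607412/17 = 86800436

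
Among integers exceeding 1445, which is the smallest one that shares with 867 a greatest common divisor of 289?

867 = 289·3. Any a with gcd(a, 867) = 289 is a multiple of 289, say 289s, with s coprime to 3.
Need s > 1445/289, so s ≥ 6. First s ≥ 6 with gcd(s, 3) = 1 is s = 7. Thus a = 289·7 = 2023.

2023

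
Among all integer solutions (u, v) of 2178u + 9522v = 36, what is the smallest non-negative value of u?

gcd(2178, 9522) = 18 (Euclid: 9522 = 4·2178 + 810; 2178 = 2·810 + 558; 810 = 1·558 + 252; 558 = 2·252 + 54; 252 = 4·54 + 36; 54 = 1·36 + 18; 36 = 2·18 + 0), and 18 | 36.
Extended Euclid: 2178·(188) + 9522·(-43) = 18. Scale by 2: u₀ = 376.
General solution u = u₀ + 529t; reducing mod 529 gives u = 376 (and v = -86).

376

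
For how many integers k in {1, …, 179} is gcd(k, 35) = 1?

124

Prime factors of 35: 5, 7. Count integers ≤ 179 divisible by none of them.
By inclusion–exclusion: 179 − ⌊179/5⌋ − ⌊179/7⌋ + ⌊179/35⌋ = 124.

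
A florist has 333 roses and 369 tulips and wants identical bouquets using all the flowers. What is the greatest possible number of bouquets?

333 = 3² · 37
369 = 3² · 41
Common: 3² = 9

9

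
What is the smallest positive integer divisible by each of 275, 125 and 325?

17875

275 = 5² · 11; 125 = 5³; 325 = 5² · 13
lcm takes max exponent of each prime: 5³ · 11 · 13 = 17875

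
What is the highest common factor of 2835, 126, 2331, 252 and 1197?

63

2835 = 3⁴ · 5 · 7; 126 = 2 · 3² · 7; 2331 = 3² · 7 · 37; 252 = 2² · 3² · 7; 1197 = 3² · 7 · 19
gcd takes min exponent of each prime: 3² · 7 = 63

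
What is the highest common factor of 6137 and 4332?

361

6137 = 17 · 19²
4332 = 2² · 3 · 19²
Common: 19² = 361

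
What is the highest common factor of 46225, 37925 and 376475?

gcd(46225, 37925): 46225 = 1·37925 + 8300; 37925 = 4·8300 + 4725; 8300 = 1·4725 + 3575; 4725 = 1·3575 + 1150; 3575 = 3·1150 + 125; 1150 = 9·125 + 25; 125 = 5·25 + 0 → 25
gcd(25, 376475): 376475 = 15059·25 + 0 → 25

25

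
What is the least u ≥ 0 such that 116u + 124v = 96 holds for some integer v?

gcd(116, 124) = 4 (Euclid: 124 = 1·116 + 8; 116 = 14·8 + 4; 8 = 2·4 + 0), and 4 | 96.
Extended Euclid: 116·(15) + 124·(-14) = 4. Scale by 24: u₀ = 360.
General solution u = u₀ + 31t; reducing mod 31 gives u = 19 (and v = -17).

19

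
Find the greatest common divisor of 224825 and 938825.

224825 = 5² · 17 · 23²
938825 = 5² · 17 · 47²
Common: 5² · 17 = 425

425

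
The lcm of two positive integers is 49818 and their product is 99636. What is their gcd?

gcd·lcm = product, so gcd = 99636/49818 = 2.

2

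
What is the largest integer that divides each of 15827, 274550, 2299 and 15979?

19

15827 = 7² · 17 · 19; 274550 = 2 · 5² · 17² · 19; 2299 = 11² · 19; 15979 = 19 · 29²
gcd takes min exponent of each prime: 19 = 19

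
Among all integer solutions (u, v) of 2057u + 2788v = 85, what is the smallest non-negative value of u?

141

Reduce mod 2788: 2057u ≡ 85 (mod 2788). With g = gcd(2057, 2788) = 17 dividing 85, divide through: 121u ≡ 5 (mod 164).
Since gcd(121, 164) = 1, u ≡ 5·(121)⁻¹ ≡ 141 (mod 164). Smallest non-negative: 141.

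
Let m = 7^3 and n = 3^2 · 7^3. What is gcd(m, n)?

min exponent per shared prime: 7^3 = 343

343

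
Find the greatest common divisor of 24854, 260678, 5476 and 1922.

gcd(24854, 260678): 260678 = 10·24854 + 12138; 24854 = 2·12138 + 578; 12138 = 21·578 + 0 → 578
gcd(578, 5476): 5476 = 9·578 + 274; 578 = 2·274 + 30; 274 = 9·30 + 4; 30 = 7·4 + 2; 4 = 2·2 + 0 → 2
gcd(2, 1922): 1922 = 961·2 + 0 → 2

2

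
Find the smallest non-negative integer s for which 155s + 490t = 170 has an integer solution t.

58

Euclid: 490 = 3·155 + 25; 155 = 6·25 + 5; 25 = 5·5 + 0 → gcd = 5; 170 = 5·34.
Back-substitution yields 155·(19) + 490·(-6) = 5, so one solution is s = 19·34 = 646, t = -6·34 = -204.
Solutions in s differ by 490/5 = 98; the one in [0, 98) is 646 mod 98 = 58.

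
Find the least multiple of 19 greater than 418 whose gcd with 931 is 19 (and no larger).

437

Multiples of 19 above 418: 19·23, 19·24, … . Need the cofactor coprime to 931/19 = 49.
Checking s = 23, 24, … the first with gcd(s, 49) = 1 is s = 23, giving 437.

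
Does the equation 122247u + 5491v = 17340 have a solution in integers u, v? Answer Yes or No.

By Bézout, 122247u + 5491v = 17340 has integer solutions iff gcd(122247, 5491) | 17340.
Euclid: 122247 = 22·5491 + 1445; 5491 = 3·1445 + 1156; 1445 = 1·1156 + 289; 1156 = 4·289 + 0. gcd = 289; 17340 mod 289 = 0. Yes.

Yes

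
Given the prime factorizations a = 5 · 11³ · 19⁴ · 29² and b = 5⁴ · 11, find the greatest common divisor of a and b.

55

min exponent per shared prime: 5 · 11 = 55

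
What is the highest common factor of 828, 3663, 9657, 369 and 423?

828 = 2² · 3² · 23; 3663 = 3² · 11 · 37; 9657 = 3² · 29 · 37; 369 = 3² · 41; 423 = 3² · 47
gcd takes min exponent of each prime: 3² = 9

9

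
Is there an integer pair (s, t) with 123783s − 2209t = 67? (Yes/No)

Yes

By Bézout, 123783s − 2209t = 67 has integer solutions iff gcd(123783, 2209) | 67.
Euclid: 123783 = 56·2209 + 79; 2209 = 27·79 + 76; 79 = 1·76 + 3; 76 = 25·3 + 1; 3 = 3·1 + 0. gcd = 1; 67 mod 1 = 0. Yes.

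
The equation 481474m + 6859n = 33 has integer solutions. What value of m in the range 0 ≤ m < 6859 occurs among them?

gcd(481474, 6859) = 1 (Euclid: 481474 = 70·6859 + 1344; 6859 = 5·1344 + 139; 1344 = 9·139 + 93; 139 = 1·93 + 46; 93 = 2·46 + 1; 46 = 46·1 + 0), and 1 | 33.
Extended Euclid: 481474·(148) + 6859·(-10389) = 1. Scale by 33: m₀ = 4884.
General solution m = m₀ + 6859t; reducing mod 6859 gives m = 4884 (and n = -342837).

4884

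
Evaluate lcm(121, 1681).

203401

gcd first: 1681 = 13·121 + 108; 121 = 1·108 + 13; 108 = 8·13 + 4; 13 = 3·4 + 1; 4 = 4·1 + 0 → gcd = 1
lcm = 121·1681/gcd = 203401/1 = 203401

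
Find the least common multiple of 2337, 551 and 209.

lcm(2337, 551) = 2337·551/gcd = 1287687/19 = 67773
lcm(67773, 209) = 67773·209/gcd = 14164557/19 = 745503

745503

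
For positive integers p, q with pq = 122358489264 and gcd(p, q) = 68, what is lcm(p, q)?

Since gcd(p,q)·lcm(p,q) = pq, lcm = 122358489264/68 = 1799389548.

1799389548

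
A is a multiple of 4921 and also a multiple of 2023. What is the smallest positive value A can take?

4921 = 7 · 19 · 37; 2023 = 7 · 17²
max exponents: 7 · 17² · 19 · 37 = 1422169

1422169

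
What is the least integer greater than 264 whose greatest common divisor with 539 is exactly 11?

gcd(m, 539) = 11 forces 11 | m; write m = 11s. Then gcd(11s, 11·49) = 11·gcd(s, 49), so need gcd(s, 49) = 1.
11s > 264 gives s ≥ 25. The least s ≥ 25 coprime to 49 is 25, so m = 11·25 = 275.

275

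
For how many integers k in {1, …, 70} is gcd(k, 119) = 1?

56

119 = 7·17. Inclusion–exclusion on these primes:
70 − ⌊70/7⌋ − ⌊70/17⌋ + ⌊70/119⌋ = 56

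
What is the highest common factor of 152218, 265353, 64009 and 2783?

121

152218 = 2 · 11² · 17 · 37; 265353 = 3 · 11² · 17 · 43; 64009 = 11² · 23²; 2783 = 11² · 23
gcd takes min exponent of each prime: 11² = 121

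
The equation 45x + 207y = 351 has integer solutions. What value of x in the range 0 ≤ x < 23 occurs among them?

Reduce mod 207: 45x ≡ 351 (mod 207). With g = gcd(45, 207) = 9 dividing 351, divide through: 5x ≡ 39 (mod 23).
Since gcd(5, 23) = 1, x ≡ 39·(5)⁻¹ ≡ 17 (mod 23). Smallest non-negative: 17.

17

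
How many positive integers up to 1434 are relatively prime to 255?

Prime factors of 255: 3, 5, 17. Count integers ≤ 1434 divisible by none of them.
By inclusion–exclusion: 1434 − ⌊1434/3⌋ − ⌊1434/5⌋ − ⌊1434/17⌋ + ⌊1434/15⌋ + ⌊1434/51⌋ + ⌊1434/85⌋ − ⌊1434/255⌋ = 720.

720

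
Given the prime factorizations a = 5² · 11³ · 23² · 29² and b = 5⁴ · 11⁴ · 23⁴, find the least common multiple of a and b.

max exponent per prime: 5⁴ · 11⁴ · 23⁴ · 29² = 2153565562575625

2153565562575625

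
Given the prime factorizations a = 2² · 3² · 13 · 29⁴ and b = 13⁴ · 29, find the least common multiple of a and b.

max exponent per prime: 2² · 3² · 13⁴ · 29⁴ = 727223495076

727223495076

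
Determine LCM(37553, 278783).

615831647

37553 = 17 · 47²; 278783 = 17 · 23² · 31
max exponents: 17 · 23² · 31 · 47² = 615831647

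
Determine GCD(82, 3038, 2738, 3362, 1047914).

gcd(82, 3038): 3038 = 37·82 + 4; 82 = 20·4 + 2; 4 = 2·2 + 0 → 2
gcd(2, 2738): 2738 = 1369·2 + 0 → 2
gcd(2, 3362): 3362 = 1681·2 + 0 → 2
gcd(2, 1047914): 1047914 = 523957·2 + 0 → 2

2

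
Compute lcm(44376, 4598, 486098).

24795962032776

lcm(44376, 4598) = 44376·4598/gcd = 204040848/2 = 102020424
lcm(102020424, 486098) = 102020424·486098/gcd = 49591924065552/2 = 24795962032776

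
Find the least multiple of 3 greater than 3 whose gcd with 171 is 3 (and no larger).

6

Multiples of 3 above 3: 3·2, 3·3, … . Need the cofactor coprime to 171/3 = 57.
Checking s = 2, 3, … the first with gcd(s, 57) = 1 is s = 2, giving 6.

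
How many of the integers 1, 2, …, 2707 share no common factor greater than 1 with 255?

255 = 3·5·17. Inclusion–exclusion on these primes:
2707 − ⌊2707/3⌋ − ⌊2707/5⌋ − ⌊2707/17⌋ + ⌊2707/15⌋ + ⌊2707/51⌋ + ⌊2707/85⌋ − ⌊2707/255⌋ = 1359

1359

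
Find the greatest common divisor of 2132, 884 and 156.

52

gcd(2132, 884): 2132 = 2·884 + 364; 884 = 2·364 + 156; 364 = 2·156 + 52; 156 = 3·52 + 0 → 52
gcd(52, 156): 156 = 3·52 + 0 → 52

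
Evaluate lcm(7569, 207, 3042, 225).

1471035150

7569 = 3² · 29²; 207 = 3² · 23; 3042 = 2 · 3² · 13²; 225 = 3² · 5²
lcm takes max exponent of each prime: 2 · 3² · 5² · 13² · 23 · 29² = 1471035150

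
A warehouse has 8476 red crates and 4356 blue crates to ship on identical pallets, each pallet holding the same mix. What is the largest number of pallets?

Euclid: 8476 = 1·4356 + 4120; 4356 = 1·4120 + 236; 4120 = 17·236 + 108; 236 = 2·108 + 20; 108 = 5·20 + 8; 20 = 2·8 + 4; 8 = 2·4 + 0. Last nonzero remainder: 4.

4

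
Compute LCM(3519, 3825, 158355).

791775

lcm(3519, 3825) = 3519·3825/gcd = 13460175/153 = 87975
lcm(87975, 158355) = 87975·158355/gcd = 13931281125/17595 = 791775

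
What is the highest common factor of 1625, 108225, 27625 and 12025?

1625 = 5³ · 13; 108225 = 3² · 5² · 13 · 37; 27625 = 5³ · 13 · 17; 12025 = 5² · 13 · 37
gcd takes min exponent of each prime: 5² · 13 = 325

325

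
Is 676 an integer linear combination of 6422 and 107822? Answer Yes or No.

By Bézout, 6422x − 107822y = 676 has integer solutions iff gcd(6422, 107822) | 676.
Euclid: 107822 = 16·6422 + 5070; 6422 = 1·5070 + 1352; 5070 = 3·1352 + 1014; 1352 = 1·1014 + 338; 1014 = 3·338 + 0. gcd = 338; 676 mod 338 = 0. Yes.

Yes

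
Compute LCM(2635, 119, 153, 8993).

87816645

2635 = 5 · 17 · 31; 119 = 7 · 17; 153 = 3² · 17; 8993 = 17 · 23²
lcm takes max exponent of each prime: 3² · 5 · 7 · 17 · 23² · 31 = 87816645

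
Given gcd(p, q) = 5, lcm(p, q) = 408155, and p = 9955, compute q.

205

Using pq = gcd(p,q)·lcm(p,q) = 5·408155 = 2040775, we get q = 2040775/9955 = 205.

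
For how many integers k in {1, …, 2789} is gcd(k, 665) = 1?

1812

Prime factors of 665: 5, 7, 19. Count integers ≤ 2789 divisible by none of them.
By inclusion–exclusion: 2789 − ⌊2789/5⌋ − ⌊2789/7⌋ − ⌊2789/19⌋ + ⌊2789/35⌋ + ⌊2789/95⌋ + ⌊2789/133⌋ − ⌊2789/665⌋ = 1812.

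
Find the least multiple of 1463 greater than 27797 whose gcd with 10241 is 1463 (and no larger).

Multiples of 1463 above 27797: 1463·20, 1463·21, … . Need the cofactor coprime to 10241/1463 = 7.
Checking s = 20, 21, … the first with gcd(s, 7) = 1 is s = 20, giving 29260.

29260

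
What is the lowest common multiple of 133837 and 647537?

gcd first: 647537 = 4·133837 + 112189; 133837 = 1·112189 + 21648; 112189 = 5·21648 + 3949; 21648 = 5·3949 + 1903; 3949 = 2·1903 + 143; 1903 = 13·143 + 44; 143 = 3·44 + 11; 44 = 4·11 + 0 → gcd = 11
lcm = 133837·647537/gcd = 86664409469/11 = 7878582679

7878582679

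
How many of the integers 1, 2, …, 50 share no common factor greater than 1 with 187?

Prime factors of 187: 11, 17. Count integers ≤ 50 divisible by none of them.
By inclusion–exclusion: 50 − ⌊50/11⌋ − ⌊50/17⌋ + ⌊50/187⌋ = 44.

44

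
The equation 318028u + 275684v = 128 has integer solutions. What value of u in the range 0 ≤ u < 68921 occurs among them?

9844

Euclid: 318028 = 1·275684 + 42344; 275684 = 6·42344 + 21620; 42344 = 1·21620 + 20724; 21620 = 1·20724 + 896; 20724 = 23·896 + 116; 896 = 7·116 + 84; 116 = 1·84 + 32; 84 = 2·32 + 20; 32 = 1·20 + 12; 20 = 1·12 + 8; 12 = 1·8 + 4; 8 = 2·4 + 0 → gcd = 4; 128 = 4·32.
Back-substitution yields 318028·(26153) + 275684·(-30170) = 4, so one solution is u = 26153·32 = 836896, v = -30170·32 = -965440.
Solutions in u differ by 275684/4 = 68921; the one in [0, 68921) is 836896 mod 68921 = 9844.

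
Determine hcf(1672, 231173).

19

1672 = 2³ · 11 · 19
231173 = 19 · 23³
Common: 19 = 19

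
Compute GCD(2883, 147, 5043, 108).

gcd(2883, 147): 2883 = 19·147 + 90; 147 = 1·90 + 57; 90 = 1·57 + 33; 57 = 1·33 + 24; 33 = 1·24 + 9; 24 = 2·9 + 6; 9 = 1·6 + 3; 6 = 2·3 + 0 → 3
gcd(3, 5043): 5043 = 1681·3 + 0 → 3
gcd(3, 108): 108 = 36·3 + 0 → 3

3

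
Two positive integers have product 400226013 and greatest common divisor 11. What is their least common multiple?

For any two positive integers, gcd × lcm equals their product. Hence lcm = 400226013 / 11 = 36384183.

36384183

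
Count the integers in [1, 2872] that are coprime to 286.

1205

Prime factors of 286: 2, 11, 13. Count integers ≤ 2872 divisible by none of them.
By inclusion–exclusion: 2872 − ⌊2872/2⌋ − ⌊2872/11⌋ − ⌊2872/13⌋ + ⌊2872/22⌋ + ⌊2872/26⌋ + ⌊2872/143⌋ − ⌊2872/286⌋ = 1205.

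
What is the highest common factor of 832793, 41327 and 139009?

gcd(832793, 41327): 832793 = 20·41327 + 6253; 41327 = 6·6253 + 3809; 6253 = 1·3809 + 2444; 3809 = 1·2444 + 1365; 2444 = 1·1365 + 1079; 1365 = 1·1079 + 286; 1079 = 3·286 + 221; 286 = 1·221 + 65; 221 = 3·65 + 26; 65 = 2·26 + 13; 26 = 2·13 + 0 → 13
gcd(13, 139009): 139009 = 10693·13 + 0 → 13

13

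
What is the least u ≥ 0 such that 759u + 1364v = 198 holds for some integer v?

38

Euclid: 1364 = 1·759 + 605; 759 = 1·605 + 154; 605 = 3·154 + 143; 154 = 1·143 + 11; 143 = 13·11 + 0 → gcd = 11; 198 = 11·18.
Back-substitution yields 759·(9) + 1364·(-5) = 11, so one solution is u = 9·18 = 162, v = -5·18 = -90.
Solutions in u differ by 1364/11 = 124; the one in [0, 124) is 162 mod 124 = 38.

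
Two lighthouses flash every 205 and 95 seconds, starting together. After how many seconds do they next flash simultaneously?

gcd first: 205 = 2·95 + 15; 95 = 6·15 + 5; 15 = 3·5 + 0 → gcd = 5
lcm = 205·95/gcd = 19475/5 = 3895

3895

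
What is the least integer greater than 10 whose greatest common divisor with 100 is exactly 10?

100 = 10·10. Any x with gcd(x, 100) = 10 is a multiple of 10, say 10s, with s coprime to 10.
Need s > 10/10, so s ≥ 2. First s ≥ 2 with gcd(s, 10) = 1 is s = 3. Thus x = 10·3 = 30.

30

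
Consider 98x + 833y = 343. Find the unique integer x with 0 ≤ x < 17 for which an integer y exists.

Reduce mod 833: 98x ≡ 343 (mod 833). With g = gcd(98, 833) = 49 dividing 343, divide through: 2x ≡ 7 (mod 17).
Since gcd(2, 17) = 1, x ≡ 7·(2)⁻¹ ≡ 12 (mod 17). Smallest non-negative: 12.

12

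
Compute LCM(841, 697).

841 = 29²; 697 = 17 · 41
max exponents: 17 · 29² · 41 = 586177

586177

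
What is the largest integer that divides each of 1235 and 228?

Euclid: 1235 = 5·228 + 95; 228 = 2·95 + 38; 95 = 2·38 + 19; 38 = 2·19 + 0. Last nonzero remainder: 19.

19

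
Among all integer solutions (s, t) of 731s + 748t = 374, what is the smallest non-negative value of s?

22

Euclid: 748 = 1·731 + 17; 731 = 43·17 + 0 → gcd = 17; 374 = 17·22.
Back-substitution yields 731·(-1) + 748·(1) = 17, so one solution is s = -1·22 = -22, t = 1·22 = 22.
Solutions in s differ by 748/17 = 44; the one in [0, 44) is -22 mod 44 = 22.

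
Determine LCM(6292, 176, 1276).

lcm(6292, 176) = 6292·176/gcd = 1107392/44 = 25168
lcm(25168, 1276) = 25168·1276/gcd = 32114368/44 = 729872

729872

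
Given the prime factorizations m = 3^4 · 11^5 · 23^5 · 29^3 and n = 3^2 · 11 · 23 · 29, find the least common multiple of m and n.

2047772085027209937

max exponent per prime: 3^4 · 11^5 · 23^5 · 29^3 = 2047772085027209937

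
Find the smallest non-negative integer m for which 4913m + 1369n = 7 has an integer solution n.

124

Euclid: 4913 = 3·1369 + 806; 1369 = 1·806 + 563; 806 = 1·563 + 243; 563 = 2·243 + 77; 243 = 3·77 + 12; 77 = 6·12 + 5; 12 = 2·5 + 2; 5 = 2·2 + 1; 2 = 2·1 + 0 → gcd = 1; 7 = 1·7.
Back-substitution yields 4913·(-569) + 1369·(2042) = 1, so one solution is m = -569·7 = -3983, n = 2042·7 = 14294.
Solutions in m differ by 1369/1 = 1369; the one in [0, 1369) is -3983 mod 1369 = 124.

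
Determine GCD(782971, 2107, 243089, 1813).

49

782971 = 7² · 19 · 29²; 2107 = 7² · 43; 243089 = 7² · 11² · 41; 1813 = 7² · 37
gcd takes min exponent of each prime: 7² = 49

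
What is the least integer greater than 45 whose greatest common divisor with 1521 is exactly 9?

54

gcd(x, 1521) = 9 forces 9 | x; write x = 9s. Then gcd(9s, 9·169) = 9·gcd(s, 169), so need gcd(s, 169) = 1.
9s > 45 gives s ≥ 6. The least s ≥ 6 coprime to 169 is 6, so x = 9·6 = 54.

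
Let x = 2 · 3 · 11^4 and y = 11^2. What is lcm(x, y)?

87846

max exponent per prime: 2 · 3 · 11^4 = 87846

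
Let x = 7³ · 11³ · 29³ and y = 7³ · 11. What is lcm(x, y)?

max exponent per prime: 7³ · 11³ · 29³ = 11134383337

11134383337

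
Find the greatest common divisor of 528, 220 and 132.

528 = 2⁴ · 3 · 11; 220 = 2² · 5 · 11; 132 = 2² · 3 · 11
gcd takes min exponent of each prime: 2² · 11 = 44

44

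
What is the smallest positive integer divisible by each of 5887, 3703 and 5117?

5887 = 7 · 29²; 3703 = 7 · 23²; 5117 = 7 · 17 · 43
lcm takes max exponent of each prime: 7 · 17 · 23² · 29² · 43 = 2276497013

2276497013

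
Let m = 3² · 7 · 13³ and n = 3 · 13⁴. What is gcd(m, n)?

6591

min exponent per shared prime: 3 · 13³ = 6591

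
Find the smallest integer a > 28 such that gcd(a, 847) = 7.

gcd(a, 847) = 7 forces 7 | a; write a = 7s. Then gcd(7s, 7·121) = 7·gcd(s, 121), so need gcd(s, 121) = 1.
7s > 28 gives s ≥ 5. The least s ≥ 5 coprime to 121 is 5, so a = 7·5 = 35.

35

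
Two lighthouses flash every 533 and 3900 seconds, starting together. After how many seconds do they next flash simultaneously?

533 = 13 · 41; 3900 = 2² · 3 · 5² · 13
max exponents: 2² · 3 · 5² · 13 · 41 = 159900

159900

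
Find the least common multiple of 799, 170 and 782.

799 = 17 · 47; 170 = 2 · 5 · 17; 782 = 2 · 17 · 23
lcm takes max exponent of each prime: 2 · 5 · 17 · 23 · 47 = 183770

183770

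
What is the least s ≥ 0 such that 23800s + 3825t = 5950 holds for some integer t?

Euclid: 23800 = 6·3825 + 850; 3825 = 4·850 + 425; 850 = 2·425 + 0 → gcd = 425; 5950 = 425·14.
Back-substitution yields 23800·(-4) + 3825·(25) = 425, so one solution is s = -4·14 = -56, t = 25·14 = 350.
Solutions in s differ by 3825/425 = 9; the one in [0, 9) is -56 mod 9 = 7.

7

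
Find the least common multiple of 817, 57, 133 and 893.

lcm(817, 57) = 817·57/gcd = 46569/19 = 2451
lcm(2451, 133) = 2451·133/gcd = 325983/19 = 17157
lcm(17157, 893) = 17157·893/gcd = 15321201/19 = 806379

806379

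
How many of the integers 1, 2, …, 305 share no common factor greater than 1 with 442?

442 = 2·13·17. Inclusion–exclusion on these primes:
305 − ⌊305/2⌋ − ⌊305/13⌋ − ⌊305/17⌋ + ⌊305/26⌋ + ⌊305/34⌋ + ⌊305/221⌋ − ⌊305/442⌋ = 133

133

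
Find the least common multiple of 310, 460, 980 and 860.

310 = 2 · 5 · 31; 460 = 2² · 5 · 23; 980 = 2² · 5 · 7²; 860 = 2² · 5 · 43
lcm takes max exponent of each prime: 2² · 5 · 7² · 23 · 31 · 43 = 30045820

30045820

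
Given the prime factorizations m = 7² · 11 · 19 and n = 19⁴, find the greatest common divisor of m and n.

19

min exponent per shared prime: 19 = 19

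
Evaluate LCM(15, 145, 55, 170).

162690

lcm(15, 145) = 15·145/gcd = 2175/5 = 435
lcm(435, 55) = 435·55/gcd = 23925/5 = 4785
lcm(4785, 170) = 4785·170/gcd = 813450/5 = 162690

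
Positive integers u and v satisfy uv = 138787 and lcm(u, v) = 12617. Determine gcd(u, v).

11

gcd·lcm = product, so gcd = 138787/12617 = 11.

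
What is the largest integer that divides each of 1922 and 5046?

1922 = 2 · 31²
5046 = 2 · 3 · 29²
Common: 2 = 2

2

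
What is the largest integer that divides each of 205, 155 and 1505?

5

gcd(205, 155): 205 = 1·155 + 50; 155 = 3·50 + 5; 50 = 10·5 + 0 → 5
gcd(5, 1505): 1505 = 301·5 + 0 → 5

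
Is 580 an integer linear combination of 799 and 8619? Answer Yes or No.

No

By Bézout, 799p + 8619q = 580 has integer solutions iff gcd(799, 8619) | 580.
Euclid: 8619 = 10·799 + 629; 799 = 1·629 + 170; 629 = 3·170 + 119; 170 = 1·119 + 51; 119 = 2·51 + 17; 51 = 3·17 + 0. gcd = 17; 580 mod 17 = 2. No.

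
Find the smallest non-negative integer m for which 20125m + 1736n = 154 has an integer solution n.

Reduce mod 1736: 20125m ≡ 154 (mod 1736). With g = gcd(20125, 1736) = 7 dividing 154, divide through: 2875m ≡ 22 (mod 248).
Since gcd(2875, 248) = 1, m ≡ 22·(2875)⁻¹ ≡ 98 (mod 248). Smallest non-negative: 98.

98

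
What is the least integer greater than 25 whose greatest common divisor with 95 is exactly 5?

30

Multiples of 5 above 25: 5·6, 5·7, … . Need the cofactor coprime to 95/5 = 19.
Checking s = 6, 7, … the first with gcd(s, 19) = 1 is s = 6, giving 30.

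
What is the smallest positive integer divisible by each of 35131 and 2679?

4953471

gcd first: 35131 = 13·2679 + 304; 2679 = 8·304 + 247; 304 = 1·247 + 57; 247 = 4·57 + 19; 57 = 3·19 + 0 → gcd = 19
lcm = 35131·2679/gcd = 94115949/19 = 4953471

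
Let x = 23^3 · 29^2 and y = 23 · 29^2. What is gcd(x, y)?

19343

min exponent per shared prime: 23 · 29^2 = 19343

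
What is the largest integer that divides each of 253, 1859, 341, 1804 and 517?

11

253 = 11 · 23; 1859 = 11 · 13²; 341 = 11 · 31; 1804 = 2² · 11 · 41; 517 = 11 · 47
gcd takes min exponent of each prime: 11 = 11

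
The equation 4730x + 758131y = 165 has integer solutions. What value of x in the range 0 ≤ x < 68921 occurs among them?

Reduce mod 758131: 4730x ≡ 165 (mod 758131). With g = gcd(4730, 758131) = 11 dividing 165, divide through: 430x ≡ 15 (mod 68921).
Since gcd(430, 68921) = 1, x ≡ 15·(430)⁻¹ ≡ 64914 (mod 68921). Smallest non-negative: 64914.

64914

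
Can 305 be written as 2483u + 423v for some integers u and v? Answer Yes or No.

Yes

gcd(2483, 423): 2483 = 5·423 + 368; 423 = 1·368 + 55; 368 = 6·55 + 38; 55 = 1·38 + 17; 38 = 2·17 + 4; 17 = 4·4 + 1; 4 = 4·1 + 0 → 1
1 divides 305, so a solution exists.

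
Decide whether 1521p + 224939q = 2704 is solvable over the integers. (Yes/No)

Yes

gcd(1521, 224939): 224939 = 147·1521 + 1352; 1521 = 1·1352 + 169; 1352 = 8·169 + 0 → 169
169 divides 2704, so a solution exists.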